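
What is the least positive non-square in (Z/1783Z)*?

3

(2/1783) = +1, so 2 is a residue.
(3/1783) = −1, so 3 is the smallest positive non-residue mod 1783.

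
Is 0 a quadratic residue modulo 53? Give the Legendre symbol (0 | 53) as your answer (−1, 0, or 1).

0

Top reduces to 0: gcd > 1, so the symbol is 0.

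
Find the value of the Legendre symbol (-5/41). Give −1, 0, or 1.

1

First reduce: -5 ≡ 36 (mod 41).
Pull out 2^2: since 41 ≡ 1 (mod 8), (2/41) = +1, so (2/41)^2 = +1.
Reciprocity: 9 ≡ 1 and 41 ≡ 1 (mod 4), so (9/41) = +(41/9).
Reduce top mod 9: now compute (5/9).
Reciprocity: 5 ≡ 1 and 9 ≡ 1 (mod 4), so (5/9) = +(9/5).
Reduce top mod 5: now compute (4/5).
Pull out 2^2: since 5 ≡ 5 (mod 8), (2/5) = -1, so (2/5)^2 = +1.
Reached (1/5) = 1. Collecting the sign flips along the way, the symbol is +1.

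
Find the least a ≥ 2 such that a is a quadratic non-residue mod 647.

5

(2/647) = +1, so 2 is a residue.
(3/647) = +1, so 3 is a residue.
(4/647) = +1, so 4 is a residue.
(5/647) = −1, so 5 is the smallest positive non-residue mod 647.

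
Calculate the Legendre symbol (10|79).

Pull out 2: since 79 ≡ 7 (mod 8), (2/79) = +1.
Reciprocity: 5 ≡ 1 and 79 ≡ 3 (mod 4), so (5/79) = +(79/5).
Reduce top mod 5: now compute (4/5).
Pull out 2^2: since 5 ≡ 5 (mod 8), (2/5) = -1, so (2/5)^2 = +1.
Reached (1/5) = 1. Collecting the sign flips along the way, the symbol is +1.

1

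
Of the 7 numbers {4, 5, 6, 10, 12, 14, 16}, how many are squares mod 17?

(4/17) = +1 → QR.
(5/17) = -1 → non-residue.
(6/17) = -1 → non-residue.
(10/17) = -1 → non-residue.
(12/17) = -1 → non-residue.
(14/17) = -1 → non-residue.
(16/17) = +1 → QR.
Total quadratic residues among the 7: 2.

2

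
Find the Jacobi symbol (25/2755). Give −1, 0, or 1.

0

Reciprocity: 25 ≡ 1 and 2755 ≡ 3 (mod 4), so (25/2755) = +(2755/25).
Reduce top mod 25: now compute (5/25).
Reciprocity: 5 ≡ 1 and 25 ≡ 1 (mod 4), so (5/25) = +(25/5).
Reduce top mod 5: now compute (0/5).
Top reduces to 0: gcd > 1, so the symbol is 0.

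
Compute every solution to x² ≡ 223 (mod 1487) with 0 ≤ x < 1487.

Since 1487 ≡ 3 (mod 4), a square root of 223 is 223^((1487+1)/4) = 223^372 mod 1487.
Repeated squaring: 223^2≡658, 223^4≡247, 223^8≡42, 223^16≡277, 223^32≡892, 223^64≡119, 223^128≡778, 223^256≡75 (mod 1487).
223^372 = 223^(256+64+32+16+4) ≡ 882 (mod 1487).
Check: 882² = 777924 ≡ 223 (mod 1487). The two roots are 605 and 882.

605, 882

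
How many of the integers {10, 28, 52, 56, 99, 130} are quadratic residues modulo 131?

3

(10/131) = -1 → non-residue.
(28/131) = +1 → QR.
(52/131) = +1 → QR.
(56/131) = -1 → non-residue.
(99/131) = +1 → QR.
(130/131) = -1 → non-residue.
Total quadratic residues among the 6: 3.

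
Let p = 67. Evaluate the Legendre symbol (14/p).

1

Pull out 2: since 67 ≡ 3 (mod 8), (2/67) = -1.
Reciprocity: 7 ≡ 3 and 67 ≡ 3 (mod 4), so (7/67) = −(67/7).
Reduce top mod 7: now compute (4/7).
Pull out 2^2: since 7 ≡ 7 (mod 8), (2/7) = +1, so (2/7)^2 = +1.
Reached (1/7) = 1. Collecting the sign flips along the way, the symbol is +1.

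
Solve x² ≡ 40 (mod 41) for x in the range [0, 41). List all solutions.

9, 32

41 ≡ 1 (mod 4), so we find a root by search.
Trying successive values, 9² = 81 ≡ 40 (mod 41). The other root is 41 − 9 = 32.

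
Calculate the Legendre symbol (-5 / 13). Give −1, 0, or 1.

First reduce: -5 ≡ 8 (mod 13).
Pull out 2^3: since 13 ≡ 5 (mod 8), (2/13) = -1, so (2/13)^3 = -1.
Reached (1/13) = 1. Collecting the sign flips along the way, the symbol is -1.

-1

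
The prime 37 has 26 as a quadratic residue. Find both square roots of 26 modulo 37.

10, 27

37 ≡ 1 (mod 4), so we find a root by search.
Trying successive values, 10² = 100 ≡ 26 (mod 37). The other root is 37 − 10 = 27.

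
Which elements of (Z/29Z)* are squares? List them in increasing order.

1 4 5 6 7 9 13 16 20 22 23 24 25 28

Square k = 1,…,14 (k and 29−k give the same square):
1²=1, 2²=4, 3²=9, 4²=16, 5²=25, 6²≡7, 7²≡20, 8²≡6, 9²≡23, 10²≡13, 11²≡5, 12²≡28, 13²≡24, 14²≡22 (mod 29).
So the quadratic residues mod 29 are {1, 4, 5, 6, 7, 9, 13, 16, 20, 22, 23, 24, 25, 28}.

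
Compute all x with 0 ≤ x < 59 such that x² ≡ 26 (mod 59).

12, 47

Since 59 ≡ 3 (mod 4), a square root of 26 is 26^((59+1)/4) = 26^15 mod 59.
Repeated squaring: 26^2≡27, 26^4≡21, 26^8≡28 (mod 59).
26^15 = 26^(8+4+2+1) ≡ 12 (mod 59).
Check: 12² = 144 ≡ 26 (mod 59). The two roots are 12 and 47.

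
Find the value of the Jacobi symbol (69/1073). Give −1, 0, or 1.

Reciprocity: 69 ≡ 1 and 1073 ≡ 1 (mod 4), so (69/1073) = +(1073/69).
Reduce top mod 69: now compute (38/69).
Pull out 2: since 69 ≡ 5 (mod 8), (2/69) = -1.
Reciprocity: 19 ≡ 3 and 69 ≡ 1 (mod 4), so (19/69) = +(69/19).
Reduce top mod 19: now compute (12/19).
Pull out 2^2: since 19 ≡ 3 (mod 8), (2/19) = -1, so (2/19)^2 = +1.
Reciprocity: 3 ≡ 3 and 19 ≡ 3 (mod 4), so (3/19) = −(19/3).
Reduce top mod 3: now compute (1/3).
Reached (1/3) = 1. Collecting the sign flips along the way, the symbol is +1.

1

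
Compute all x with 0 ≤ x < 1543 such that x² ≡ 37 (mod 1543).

118, 1425

Since 1543 ≡ 3 (mod 4), a square root of 37 is 37^((1543+1)/4) = 37^386 mod 1543.
Repeated squaring: 37^2≡1369, 37^4≡959, 37^8≡53, 37^16≡1266, 37^32≡1122, 37^64≡1339, 37^128≡1498, 37^256≡482 (mod 1543).
37^386 = 37^(256+128+2) ≡ 1425 (mod 1543).
Check: 1425² = 2030625 ≡ 37 (mod 1543). The two roots are 118 and 1425.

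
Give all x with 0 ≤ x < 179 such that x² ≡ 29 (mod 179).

Since 179 ≡ 3 (mod 4), a square root of 29 is 29^((179+1)/4) = 29^45 mod 179.
Repeated squaring: 29^2≡125, 29^4≡52, 29^8≡19, 29^16≡3, 29^32≡9 (mod 179).
29^45 = 29^(32+8+4+1) ≡ 108 (mod 179).
Check: 108² = 11664 ≡ 29 (mod 179). The two roots are 71 and 108.

71, 108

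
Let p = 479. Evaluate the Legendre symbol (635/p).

Euler's criterion: (635/479) ≡ 156^239 (mod 479).
156^2 ≡ 386 (mod 479)
156^4 ≡ 27 (mod 479)
156^8 ≡ 250 (mod 479)
156^16 ≡ 230 (mod 479)
156^32 ≡ 210 (mod 479)
156^64 ≡ 32 (mod 479)
156^128 ≡ 66 (mod 479)
156^239 = 156^(128+64+32+8+4+2+1) ≡ 478 (mod 479).
Result is 478 ≡ −1, so (635/479) = −1.

-1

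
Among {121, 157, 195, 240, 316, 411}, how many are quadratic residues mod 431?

(121/431) = +1 → QR.
(157/431) = +1 → QR.
(195/431) = -1 → non-residue.
(240/431) = +1 → QR.
(316/431) = -1 → non-residue.
(411/431) = -1 → non-residue.
Total quadratic residues among the 6: 3.

3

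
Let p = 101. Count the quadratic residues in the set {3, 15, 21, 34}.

1

(3/101) = -1 → non-residue.
(15/101) = -1 → non-residue.
(21/101) = +1 → QR.
(34/101) = -1 → non-residue.
Total quadratic residues among the 4: 1.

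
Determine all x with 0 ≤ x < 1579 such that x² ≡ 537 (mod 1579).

Since 1579 ≡ 3 (mod 4), a square root of 537 is 537^((1579+1)/4) = 537^395 mod 1579.
Repeated squaring: 537^2≡991, 537^4≡1522, 537^8≡91, 537^16≡386, 537^32≡570, 537^64≡1205, 537^128≡924, 537^256≡1116 (mod 1579).
537^395 = 537^(256+128+8+2+1) ≡ 1533 (mod 1579).
Check: 1533² = 2350089 ≡ 537 (mod 1579). The two roots are 46 and 1533.

46, 1533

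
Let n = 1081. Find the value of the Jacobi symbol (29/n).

-1

Reciprocity: 29 ≡ 1 and 1081 ≡ 1 (mod 4), so (29/1081) = +(1081/29).
Reduce top mod 29: now compute (8/29).
Pull out 2^3: since 29 ≡ 5 (mod 8), (2/29) = -1, so (2/29)^3 = -1.
Reached (1/29) = 1. Collecting the sign flips along the way, the symbol is -1.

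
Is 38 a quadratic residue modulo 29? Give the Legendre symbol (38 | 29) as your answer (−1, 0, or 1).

First reduce: 38 ≡ 9 (mod 29).
Reciprocity: 9 ≡ 1 and 29 ≡ 1 (mod 4), so (9/29) = +(29/9).
Reduce top mod 9: now compute (2/9).
Pull out 2: since 9 ≡ 1 (mod 8), (2/9) = +1.
Reached (1/9) = 1. Collecting the sign flips along the way, the symbol is +1.

1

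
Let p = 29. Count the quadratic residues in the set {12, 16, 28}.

2

(12/29) = -1 → non-residue.
(16/29) = +1 → QR.
(28/29) = +1 → QR.
Total quadratic residues among the 3: 2.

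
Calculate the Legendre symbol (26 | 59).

1

Pull out 2: since 59 ≡ 3 (mod 8), (2/59) = -1.
Reciprocity: 13 ≡ 1 and 59 ≡ 3 (mod 4), so (13/59) = +(59/13).
Reduce top mod 13: now compute (7/13).
Reciprocity: 7 ≡ 3 and 13 ≡ 1 (mod 4), so (7/13) = +(13/7).
Reduce top mod 7: now compute (6/7).
Pull out 2: since 7 ≡ 7 (mod 8), (2/7) = +1.
Reciprocity: 3 ≡ 3 and 7 ≡ 3 (mod 4), so (3/7) = −(7/3).
Reduce top mod 3: now compute (1/3).
Reached (1/3) = 1. Collecting the sign flips along the way, the symbol is +1.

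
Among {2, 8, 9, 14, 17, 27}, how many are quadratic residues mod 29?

1

(2/29) = -1 → non-residue.
(8/29) = -1 → non-residue.
(9/29) = +1 → QR.
(14/29) = -1 → non-residue.
(17/29) = -1 → non-residue.
(27/29) = -1 → non-residue.
Total quadratic residues among the 6: 1.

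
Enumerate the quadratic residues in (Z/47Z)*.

1, 2, 3, 4, 6, 7, 8, 9, 12, 14, 16, 17, 18, 21, 24, 25, 27, 28, 32, 34, 36, 37, 42

Square k = 1,…,23 (k and 47−k give the same square):
1²=1, 2²=4, 3²=9, 4²=16, 5²=25, 6²=36, 7²≡2, 8²≡17, 9²≡34, 10²≡6, 11²≡27, 12²≡3, 13²≡28, 14²≡8, 15²≡37, 16²≡21, 17²≡7, 18²≡42, 19²≡32, 20²≡24, 21²≡18, 22²≡14, 23²≡12 (mod 47).
So the quadratic residues mod 47 are {1, 2, 3, 4, 6, 7, 8, 9, 12, 14, 16, 17, 18, 21, 24, 25, 27, 28, 32, 34, 36, 37, 42}.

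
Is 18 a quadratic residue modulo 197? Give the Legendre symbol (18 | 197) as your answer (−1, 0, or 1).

Euler's criterion: (18/197) ≡ 18^98 (mod 197).
18^2 ≡ 127 (mod 197)
18^4 ≡ 172 (mod 197)
18^8 ≡ 34 (mod 197)
18^16 ≡ 171 (mod 197)
18^32 ≡ 85 (mod 197)
18^64 ≡ 133 (mod 197)
18^98 = 18^(64+32+2) ≡ 196 (mod 197).
Result is 196 ≡ −1, so (18/197) = −1.

-1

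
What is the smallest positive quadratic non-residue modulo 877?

(2/877) = −1, so 2 is the smallest positive non-residue mod 877.

2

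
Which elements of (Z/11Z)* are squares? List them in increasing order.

Square k = 1,…,5 (k and 11−k give the same square):
1²=1, 2²=4, 3²=9, 4²≡5, 5²≡3 (mod 11).
So the quadratic residues mod 11 are {1, 3, 4, 5, 9}.

1, 3, 4, 5, 9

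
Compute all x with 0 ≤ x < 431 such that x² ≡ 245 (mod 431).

Since 431 ≡ 3 (mod 4), a square root of 245 is 245^((431+1)/4) = 245^108 mod 431.
Repeated squaring: 245^2≡116, 245^4≡95, 245^8≡405, 245^16≡245, 245^32≡116, 245^64≡95 (mod 431).
245^108 = 245^(64+32+8+4) ≡ 405 (mod 431).
Check: 405² = 164025 ≡ 245 (mod 431). The two roots are 26 and 405.

26, 405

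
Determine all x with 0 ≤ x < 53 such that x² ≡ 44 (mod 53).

53 ≡ 1 (mod 4), so we find a root by search.
Trying successive values, 16² = 256 ≡ 44 (mod 53). The other root is 53 − 16 = 37.

16, 37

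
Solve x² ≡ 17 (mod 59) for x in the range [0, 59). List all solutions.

28, 31

Since 59 ≡ 3 (mod 4), a square root of 17 is 17^((59+1)/4) = 17^15 mod 59.
Repeated squaring: 17^2≡53, 17^4≡36, 17^8≡57 (mod 59).
17^15 = 17^(8+4+2+1) ≡ 28 (mod 59).
Check: 28² = 784 ≡ 17 (mod 59). The two roots are 28 and 31.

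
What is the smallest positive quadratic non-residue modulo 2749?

2

(2/2749) = −1, so 2 is the smallest positive non-residue mod 2749.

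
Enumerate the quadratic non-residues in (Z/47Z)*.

Square k = 1,…,23 (k and 47−k give the same square):
1²=1, 2²=4, 3²=9, 4²=16, 5²=25, 6²=36, 7²≡2, 8²≡17, 9²≡34, 10²≡6, 11²≡27, 12²≡3, 13²≡28, 14²≡8, 15²≡37, 16²≡21, 17²≡7, 18²≡42, 19²≡32, 20²≡24, 21²≡18, 22²≡14, 23²≡12 (mod 47).
The residues are {1, 2, 3, 4, 6, 7, 8, 9, 12, 14, 16, 17, 18, 21, 24, 25, 27, 28, 32, 34, 36, 37, 42}; the non-residues are the remaining 23 nonzero classes.

5,10,11,13,15,19,20,22,23,26,29,30,31,33,35,38,39,40,41,43,44,45,46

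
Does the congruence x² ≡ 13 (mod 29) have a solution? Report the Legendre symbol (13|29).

Reciprocity: 13 ≡ 1 and 29 ≡ 1 (mod 4), so (13/29) = +(29/13).
Reduce top mod 13: now compute (3/13).
Reciprocity: 3 ≡ 3 and 13 ≡ 1 (mod 4), so (3/13) = +(13/3).
Reduce top mod 3: now compute (1/3).
Reached (1/3) = 1. Collecting the sign flips along the way, the symbol is +1.

1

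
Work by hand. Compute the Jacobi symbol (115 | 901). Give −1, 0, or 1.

1

Reciprocity: 115 ≡ 3 and 901 ≡ 1 (mod 4), so (115/901) = +(901/115).
Reduce top mod 115: now compute (96/115).
Pull out 2^5: since 115 ≡ 3 (mod 8), (2/115) = -1, so (2/115)^5 = -1.
Reciprocity: 3 ≡ 3 and 115 ≡ 3 (mod 4), so (3/115) = −(115/3).
Reduce top mod 3: now compute (1/3).
Reached (1/3) = 1. Collecting the sign flips along the way, the symbol is +1.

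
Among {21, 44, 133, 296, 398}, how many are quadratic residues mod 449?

2

(21/449) = -1 → non-residue.
(44/449) = +1 → QR.
(133/449) = -1 → non-residue.
(296/449) = -1 → non-residue.
(398/449) = +1 → QR.
Total quadratic residues among the 5: 2.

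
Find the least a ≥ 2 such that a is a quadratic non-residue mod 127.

3

(2/127) = +1, so 2 is a residue.
(3/127) = −1, so 3 is the smallest positive non-residue mod 127.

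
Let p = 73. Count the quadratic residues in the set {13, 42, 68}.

0

(13/73) = -1 → non-residue.
(42/73) = -1 → non-residue.
(68/73) = -1 → non-residue.
Total quadratic residues among the 3: 0.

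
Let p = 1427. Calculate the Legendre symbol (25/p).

1

Reciprocity: 25 ≡ 1 and 1427 ≡ 3 (mod 4), so (25/1427) = +(1427/25).
Reduce top mod 25: now compute (2/25).
Pull out 2: since 25 ≡ 1 (mod 8), (2/25) = +1.
Reached (1/25) = 1. Collecting the sign flips along the way, the symbol is +1.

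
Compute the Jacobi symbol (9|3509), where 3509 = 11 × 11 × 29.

1

Reciprocity: 9 ≡ 1 and 3509 ≡ 1 (mod 4), so (9/3509) = +(3509/9).
Reduce top mod 9: now compute (8/9).
Pull out 2^3: since 9 ≡ 1 (mod 8), (2/9) = +1, so (2/9)^3 = +1.
Reached (1/9) = 1. Collecting the sign flips along the way, the symbol is +1.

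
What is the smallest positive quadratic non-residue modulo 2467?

(2/2467) = −1, so 2 is the smallest positive non-residue mod 2467.

2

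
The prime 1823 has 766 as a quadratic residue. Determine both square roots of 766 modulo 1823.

Since 1823 ≡ 3 (mod 4), a square root of 766 is 766^((1823+1)/4) = 766^456 mod 1823.
Repeated squaring: 766^2≡1573, 766^4≡518, 766^8≡343, 766^16≡977, 766^32≡1100, 766^64≡1351, 766^128≡378, 766^256≡690 (mod 1823).
766^456 = 766^(256+128+64+8) ≡ 406 (mod 1823).
Check: 406² = 164836 ≡ 766 (mod 1823). The two roots are 406 and 1417.

406, 1417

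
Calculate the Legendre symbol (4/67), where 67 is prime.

Pull out 2^2: since 67 ≡ 3 (mod 8), (2/67) = -1, so (2/67)^2 = +1.
Reached (1/67) = 1. Collecting the sign flips along the way, the symbol is +1.

1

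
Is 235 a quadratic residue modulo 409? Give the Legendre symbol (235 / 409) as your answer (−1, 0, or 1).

Reciprocity: 235 ≡ 3 and 409 ≡ 1 (mod 4), so (235/409) = +(409/235).
Reduce top mod 235: now compute (174/235).
Pull out 2: since 235 ≡ 3 (mod 8), (2/235) = -1.
Reciprocity: 87 ≡ 3 and 235 ≡ 3 (mod 4), so (87/235) = −(235/87).
Reduce top mod 87: now compute (61/87).
Reciprocity: 61 ≡ 1 and 87 ≡ 3 (mod 4), so (61/87) = +(87/61).
Reduce top mod 61: now compute (26/61).
Pull out 2: since 61 ≡ 5 (mod 8), (2/61) = -1.
Reciprocity: 13 ≡ 1 and 61 ≡ 1 (mod 4), so (13/61) = +(61/13).
Reduce top mod 13: now compute (9/13).
Reciprocity: 9 ≡ 1 and 13 ≡ 1 (mod 4), so (9/13) = +(13/9).
Reduce top mod 9: now compute (4/9).
Pull out 2^2: since 9 ≡ 1 (mod 8), (2/9) = +1, so (2/9)^2 = +1.
Reached (1/9) = 1. Collecting the sign flips along the way, the symbol is -1.

-1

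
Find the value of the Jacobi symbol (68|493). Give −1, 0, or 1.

Pull out 2^2: since 493 ≡ 5 (mod 8), (2/493) = -1, so (2/493)^2 = +1.
Reciprocity: 17 ≡ 1 and 493 ≡ 1 (mod 4), so (17/493) = +(493/17).
Reduce top mod 17: now compute (0/17).
Top reduces to 0: gcd > 1, so the symbol is 0.

0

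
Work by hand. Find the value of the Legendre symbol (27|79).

-1

Reciprocity: 27 ≡ 3 and 79 ≡ 3 (mod 4), so (27/79) = −(79/27).
Reduce top mod 27: now compute (25/27).
Reciprocity: 25 ≡ 1 and 27 ≡ 3 (mod 4), so (25/27) = +(27/25).
Reduce top mod 25: now compute (2/25).
Pull out 2: since 25 ≡ 1 (mod 8), (2/25) = +1.
Reached (1/25) = 1. Collecting the sign flips along the way, the symbol is -1.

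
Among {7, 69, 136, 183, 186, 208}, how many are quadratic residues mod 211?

(7/211) = -1 → non-residue.
(69/211) = +1 → QR.
(136/211) = +1 → QR.
(183/211) = +1 → QR.
(186/211) = -1 → non-residue.
(208/211) = +1 → QR.
Total quadratic residues among the 6: 4.

4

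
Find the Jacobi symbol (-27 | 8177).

-1

First reduce: -27 ≡ 8150 (mod 8177).
Pull out 2: since 8177 ≡ 1 (mod 8), (2/8177) = +1.
Reciprocity: 4075 ≡ 3 and 8177 ≡ 1 (mod 4), so (4075/8177) = +(8177/4075).
Reduce top mod 4075: now compute (27/4075).
Reciprocity: 27 ≡ 3 and 4075 ≡ 3 (mod 4), so (27/4075) = −(4075/27).
Reduce top mod 27: now compute (25/27).
Reciprocity: 25 ≡ 1 and 27 ≡ 3 (mod 4), so (25/27) = +(27/25).
Reduce top mod 25: now compute (2/25).
Pull out 2: since 25 ≡ 1 (mod 8), (2/25) = +1.
Reached (1/25) = 1. Collecting the sign flips along the way, the symbol is -1.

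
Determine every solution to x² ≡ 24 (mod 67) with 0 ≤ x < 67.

Since 67 ≡ 3 (mod 4), a square root of 24 is 24^((67+1)/4) = 24^17 mod 67.
Repeated squaring: 24^2≡40, 24^4≡59, 24^8≡64, 24^16≡9 (mod 67).
24^17 = 24^(16+1) ≡ 15 (mod 67).
Check: 15² = 225 ≡ 24 (mod 67). The two roots are 15 and 52.

15, 52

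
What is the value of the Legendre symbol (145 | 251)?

-1

Euler's criterion: (145/251) ≡ 145^125 (mod 251).
145^2 ≡ 192 (mod 251)
145^4 ≡ 218 (mod 251)
145^8 ≡ 85 (mod 251)
145^16 ≡ 197 (mod 251)
145^32 ≡ 155 (mod 251)
145^64 ≡ 180 (mod 251)
145^125 = 145^(64+32+16+8+4+1) ≡ 250 (mod 251).
Result is 250 ≡ −1, so (145/251) = −1.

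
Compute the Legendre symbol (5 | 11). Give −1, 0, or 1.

Euler's criterion: (5/11) ≡ 5^5 (mod 11).
5^2 ≡ 3 (mod 11)
5^4 ≡ 9 (mod 11)
5^5 = 5^(4+1) ≡ 1 (mod 11).
Result is 1, so (5/11) = 1.

1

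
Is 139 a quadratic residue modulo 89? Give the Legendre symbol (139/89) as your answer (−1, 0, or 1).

1

Euler's criterion: (139/89) ≡ 50^44 (mod 89).
50^2 ≡ 8 (mod 89)
50^4 ≡ 64 (mod 89)
50^8 ≡ 2 (mod 89)
50^16 ≡ 4 (mod 89)
50^32 ≡ 16 (mod 89)
50^44 = 50^(32+8+4) ≡ 1 (mod 89).
Result is 1, so (139/89) = 1.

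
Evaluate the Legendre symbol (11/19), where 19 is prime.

Reciprocity: 11 ≡ 3 and 19 ≡ 3 (mod 4), so (11/19) = −(19/11).
Reduce top mod 11: now compute (8/11).
Pull out 2^3: since 11 ≡ 3 (mod 8), (2/11) = -1, so (2/11)^3 = -1.
Reached (1/11) = 1. Collecting the sign flips along the way, the symbol is +1.

1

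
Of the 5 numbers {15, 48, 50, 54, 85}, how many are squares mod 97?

4

(15/97) = -1 → non-residue.
(48/97) = +1 → QR.
(50/97) = +1 → QR.
(54/97) = +1 → QR.
(85/97) = +1 → QR.
Total quadratic residues among the 5: 4.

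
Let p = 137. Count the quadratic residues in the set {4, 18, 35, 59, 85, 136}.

(4/137) = +1 → QR.
(18/137) = +1 → QR.
(35/137) = -1 → non-residue.
(59/137) = +1 → QR.
(85/137) = -1 → non-residue.
(136/137) = +1 → QR.
Total quadratic residues among the 6: 4.

4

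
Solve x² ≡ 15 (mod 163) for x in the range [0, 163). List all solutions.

34, 129

Since 163 ≡ 3 (mod 4), a square root of 15 is 15^((163+1)/4) = 15^41 mod 163.
Repeated squaring: 15^2≡62, 15^4≡95, 15^8≡60, 15^16≡14, 15^32≡33 (mod 163).
15^41 = 15^(32+8+1) ≡ 34 (mod 163).
Check: 34² = 1156 ≡ 15 (mod 163). The two roots are 34 and 129.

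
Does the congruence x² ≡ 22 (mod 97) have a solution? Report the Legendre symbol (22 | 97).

Euler's criterion: (22/97) ≡ 22^48 (mod 97).
22^2 ≡ 96 (mod 97)
22^4 ≡ 1 (mod 97)
22^8 ≡ 1 (mod 97)
22^16 ≡ 1 (mod 97)
22^32 ≡ 1 (mod 97)
22^48 = 22^(32+16) ≡ 1 (mod 97).
Result is 1, so (22/97) = 1.

1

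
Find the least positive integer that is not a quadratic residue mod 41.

3

(2/41) = +1, so 2 is a residue.
(3/41) = −1, so 3 is the smallest positive non-residue mod 41.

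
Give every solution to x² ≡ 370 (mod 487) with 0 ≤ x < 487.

93, 394

Since 487 ≡ 3 (mod 4), a square root of 370 is 370^((487+1)/4) = 370^122 mod 487.
Repeated squaring: 370^2≡53, 370^4≡374, 370^8≡107, 370^16≡248, 370^32≡142, 370^64≡197 (mod 487).
370^122 = 370^(64+32+16+8+2) ≡ 394 (mod 487).
Check: 394² = 155236 ≡ 370 (mod 487). The two roots are 93 and 394.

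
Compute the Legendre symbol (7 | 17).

-1

Reciprocity: 7 ≡ 3 and 17 ≡ 1 (mod 4), so (7/17) = +(17/7).
Reduce top mod 7: now compute (3/7).
Reciprocity: 3 ≡ 3 and 7 ≡ 3 (mod 4), so (3/7) = −(7/3).
Reduce top mod 3: now compute (1/3).
Reached (1/3) = 1. Collecting the sign flips along the way, the symbol is -1.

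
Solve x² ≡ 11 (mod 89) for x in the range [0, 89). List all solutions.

89 ≡ 1 (mod 4), so we find a root by search.
Trying successive values, 10² = 100 ≡ 11 (mod 89). The other root is 89 − 10 = 79.

10, 79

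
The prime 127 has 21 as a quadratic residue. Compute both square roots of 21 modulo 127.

23, 104

Since 127 ≡ 3 (mod 4), a square root of 21 is 21^((127+1)/4) = 21^32 mod 127.
Repeated squaring: 21^2≡60, 21^4≡44, 21^8≡31, 21^16≡72, 21^32≡104 (mod 127).
21^32 = 21^(32) ≡ 104 (mod 127).
Check: 104² = 10816 ≡ 21 (mod 127). The two roots are 23 and 104.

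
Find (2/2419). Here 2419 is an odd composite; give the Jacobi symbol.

-1

Pull out 2: since 2419 ≡ 3 (mod 8), (2/2419) = -1.
Reached (1/2419) = 1. Collecting the sign flips along the way, the symbol is -1.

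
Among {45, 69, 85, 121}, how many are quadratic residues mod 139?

3

(45/139) = +1 → QR.
(69/139) = +1 → QR.
(85/139) = -1 → non-residue.
(121/139) = +1 → QR.
Total quadratic residues among the 4: 3.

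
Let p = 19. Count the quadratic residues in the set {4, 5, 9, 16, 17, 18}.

(4/19) = +1 → QR.
(5/19) = +1 → QR.
(9/19) = +1 → QR.
(16/19) = +1 → QR.
(17/19) = +1 → QR.
(18/19) = -1 → non-residue.
Total quadratic residues among the 6: 5.

5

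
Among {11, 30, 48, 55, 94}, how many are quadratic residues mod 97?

3

(11/97) = +1 → QR.
(30/97) = -1 → non-residue.
(48/97) = +1 → QR.
(55/97) = -1 → non-residue.
(94/97) = +1 → QR.
Total quadratic residues among the 5: 3.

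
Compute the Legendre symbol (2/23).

1

Pull out 2: since 23 ≡ 7 (mod 8), (2/23) = +1.
Reached (1/23) = 1. Collecting the sign flips along the way, the symbol is +1.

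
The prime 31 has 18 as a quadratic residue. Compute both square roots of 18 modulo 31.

Since 31 ≡ 3 (mod 4), a square root of 18 is 18^((31+1)/4) = 18^8 mod 31.
Repeated squaring: 18^2≡14, 18^4≡10, 18^8≡7 (mod 31).
18^8 = 18^(8) ≡ 7 (mod 31).
Check: 7² = 49 ≡ 18 (mod 31). The two roots are 7 and 24.

7, 24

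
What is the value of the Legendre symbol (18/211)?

Euler's criterion: (18/211) ≡ 18^105 (mod 211).
18^2 ≡ 113 (mod 211)
18^4 ≡ 109 (mod 211)
18^8 ≡ 65 (mod 211)
18^16 ≡ 5 (mod 211)
18^32 ≡ 25 (mod 211)
18^64 ≡ 203 (mod 211)
18^105 = 18^(64+32+8+1) ≡ 210 (mod 211).
Result is 210 ≡ −1, so (18/211) = −1.

-1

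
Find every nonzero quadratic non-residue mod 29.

2,3,8,10,11,12,14,15,17,18,19,21,26,27

Square k = 1,…,14 (k and 29−k give the same square):
1²=1, 2²=4, 3²=9, 4²=16, 5²=25, 6²≡7, 7²≡20, 8²≡6, 9²≡23, 10²≡13, 11²≡5, 12²≡28, 13²≡24, 14²≡22 (mod 29).
The residues are {1, 4, 5, 6, 7, 9, 13, 16, 20, 22, 23, 24, 25, 28}; the non-residues are the remaining 14 nonzero classes.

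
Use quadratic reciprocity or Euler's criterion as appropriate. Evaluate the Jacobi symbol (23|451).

Reciprocity: 23 ≡ 3 and 451 ≡ 3 (mod 4), so (23/451) = −(451/23).
Reduce top mod 23: now compute (14/23).
Pull out 2: since 23 ≡ 7 (mod 8), (2/23) = +1.
Reciprocity: 7 ≡ 3 and 23 ≡ 3 (mod 4), so (7/23) = −(23/7).
Reduce top mod 7: now compute (2/7).
Pull out 2: since 7 ≡ 7 (mod 8), (2/7) = +1.
Reached (1/7) = 1. Collecting the sign flips along the way, the symbol is +1.

1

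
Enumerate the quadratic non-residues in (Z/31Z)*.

3, 6, 11, 12, 13, 15, 17, 21, 22, 23, 24, 26, 27, 29, 30

Square k = 1,…,15 (k and 31−k give the same square):
1²=1, 2²=4, 3²=9, 4²=16, 5²=25, 6²≡5, 7²≡18, 8²≡2, 9²≡19, 10²≡7, 11²≡28, 12²≡20, 13²≡14, 14²≡10, 15²≡8 (mod 31).
The residues are {1, 2, 4, 5, 7, 8, 9, 10, 14, 16, 18, 19, 20, 25, 28}; the non-residues are the remaining 15 nonzero classes.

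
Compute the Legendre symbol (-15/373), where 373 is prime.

-1

First reduce: -15 ≡ 358 (mod 373).
Pull out 2: since 373 ≡ 5 (mod 8), (2/373) = -1.
Reciprocity: 179 ≡ 3 and 373 ≡ 1 (mod 4), so (179/373) = +(373/179).
Reduce top mod 179: now compute (15/179).
Reciprocity: 15 ≡ 3 and 179 ≡ 3 (mod 4), so (15/179) = −(179/15).
Reduce top mod 15: now compute (14/15).
Pull out 2: since 15 ≡ 7 (mod 8), (2/15) = +1.
Reciprocity: 7 ≡ 3 and 15 ≡ 3 (mod 4), so (7/15) = −(15/7).
Reduce top mod 7: now compute (1/7).
Reached (1/7) = 1. Collecting the sign flips along the way, the symbol is -1.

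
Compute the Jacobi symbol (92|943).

Pull out 2^2: since 943 ≡ 7 (mod 8), (2/943) = +1, so (2/943)^2 = +1.
Reciprocity: 23 ≡ 3 and 943 ≡ 3 (mod 4), so (23/943) = −(943/23).
Reduce top mod 23: now compute (0/23).
Top reduces to 0: gcd > 1, so the symbol is 0.

0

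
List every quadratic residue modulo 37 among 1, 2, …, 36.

Square k = 1,…,18 (k and 37−k give the same square):
1²=1, 2²=4, 3²=9, 4²=16, 5²=25, 6²=36, 7²≡12, 8²≡27, 9²≡7, 10²≡26, 11²≡10, 12²≡33, 13²≡21, 14²≡11, 15²≡3, 16²≡34, 17²≡30, 18²≡28 (mod 37).
So the quadratic residues mod 37 are {1, 3, 4, 7, 9, 10, 11, 12, 16, 21, 25, 26, 27, 28, 30, 33, 34, 36}.

1,3,4,7,9,10,11,12,16,21,25,26,27,28,30,33,34,36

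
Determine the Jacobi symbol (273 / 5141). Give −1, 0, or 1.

Reciprocity: 273 ≡ 1 and 5141 ≡ 1 (mod 4), so (273/5141) = +(5141/273).
Reduce top mod 273: now compute (227/273).
Reciprocity: 227 ≡ 3 and 273 ≡ 1 (mod 4), so (227/273) = +(273/227).
Reduce top mod 227: now compute (46/227).
Pull out 2: since 227 ≡ 3 (mod 8), (2/227) = -1.
Reciprocity: 23 ≡ 3 and 227 ≡ 3 (mod 4), so (23/227) = −(227/23).
Reduce top mod 23: now compute (20/23).
Pull out 2^2: since 23 ≡ 7 (mod 8), (2/23) = +1, so (2/23)^2 = +1.
Reciprocity: 5 ≡ 1 and 23 ≡ 3 (mod 4), so (5/23) = +(23/5).
Reduce top mod 5: now compute (3/5).
Reciprocity: 3 ≡ 3 and 5 ≡ 1 (mod 4), so (3/5) = +(5/3).
Reduce top mod 3: now compute (2/3).
Pull out 2: since 3 ≡ 3 (mod 8), (2/3) = -1.
Reached (1/3) = 1. Collecting the sign flips along the way, the symbol is -1.

-1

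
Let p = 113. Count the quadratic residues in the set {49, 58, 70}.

1

(49/113) = +1 → QR.
(58/113) = -1 → non-residue.
(70/113) = -1 → non-residue.
Total quadratic residues among the 3: 1.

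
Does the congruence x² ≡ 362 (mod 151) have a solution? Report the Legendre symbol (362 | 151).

-1

Euler's criterion: (362/151) ≡ 60^75 (mod 151).
60^2 ≡ 127 (mod 151)
60^4 ≡ 123 (mod 151)
60^8 ≡ 29 (mod 151)
60^16 ≡ 86 (mod 151)
60^32 ≡ 148 (mod 151)
60^64 ≡ 9 (mod 151)
60^75 = 60^(64+8+2+1) ≡ 150 (mod 151).
Result is 150 ≡ −1, so (362/151) = −1.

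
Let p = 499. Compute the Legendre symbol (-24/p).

-1

Euler's criterion: (-24/499) ≡ 475^249 (mod 499).
475^2 ≡ 77 (mod 499)
475^4 ≡ 440 (mod 499)
475^8 ≡ 487 (mod 499)
475^16 ≡ 144 (mod 499)
475^32 ≡ 277 (mod 499)
475^64 ≡ 382 (mod 499)
475^128 ≡ 216 (mod 499)
475^249 = 475^(128+64+32+16+8+1) ≡ 498 (mod 499).
Result is 498 ≡ −1, so (-24/499) = −1.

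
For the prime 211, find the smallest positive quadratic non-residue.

2

(2/211) = −1, so 2 is the smallest positive non-residue mod 211.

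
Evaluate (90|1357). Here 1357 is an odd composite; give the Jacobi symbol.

1

Pull out 2: since 1357 ≡ 5 (mod 8), (2/1357) = -1.
Reciprocity: 45 ≡ 1 and 1357 ≡ 1 (mod 4), so (45/1357) = +(1357/45).
Reduce top mod 45: now compute (7/45).
Reciprocity: 7 ≡ 3 and 45 ≡ 1 (mod 4), so (7/45) = +(45/7).
Reduce top mod 7: now compute (3/7).
Reciprocity: 3 ≡ 3 and 7 ≡ 3 (mod 4), so (3/7) = −(7/3).
Reduce top mod 3: now compute (1/3).
Reached (1/3) = 1. Collecting the sign flips along the way, the symbol is +1.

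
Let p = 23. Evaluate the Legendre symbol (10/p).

Pull out 2: since 23 ≡ 7 (mod 8), (2/23) = +1.
Reciprocity: 5 ≡ 1 and 23 ≡ 3 (mod 4), so (5/23) = +(23/5).
Reduce top mod 5: now compute (3/5).
Reciprocity: 3 ≡ 3 and 5 ≡ 1 (mod 4), so (3/5) = +(5/3).
Reduce top mod 3: now compute (2/3).
Pull out 2: since 3 ≡ 3 (mod 8), (2/3) = -1.
Reached (1/3) = 1. Collecting the sign flips along the way, the symbol is -1.

-1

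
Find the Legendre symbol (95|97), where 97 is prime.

Reciprocity: 95 ≡ 3 and 97 ≡ 1 (mod 4), so (95/97) = +(97/95).
Reduce top mod 95: now compute (2/95).
Pull out 2: since 95 ≡ 7 (mod 8), (2/95) = +1.
Reached (1/95) = 1. Collecting the sign flips along the way, the symbol is +1.

1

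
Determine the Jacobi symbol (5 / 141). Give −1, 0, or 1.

1

Reciprocity: 5 ≡ 1 and 141 ≡ 1 (mod 4), so (5/141) = +(141/5).
Reduce top mod 5: now compute (1/5).
Reached (1/5) = 1. Collecting the sign flips along the way, the symbol is +1.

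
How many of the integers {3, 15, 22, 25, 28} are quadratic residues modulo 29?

(3/29) = -1 → non-residue.
(15/29) = -1 → non-residue.
(22/29) = +1 → QR.
(25/29) = +1 → QR.
(28/29) = +1 → QR.
Total quadratic residues among the 5: 3.

3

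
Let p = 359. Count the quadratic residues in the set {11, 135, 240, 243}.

(11/359) = +1 → QR.
(135/359) = +1 → QR.
(240/359) = +1 → QR.
(243/359) = +1 → QR.
Total quadratic residues among the 4: 4.

4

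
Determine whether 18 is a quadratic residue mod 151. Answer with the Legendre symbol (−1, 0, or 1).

Euler's criterion: (18/151) ≡ 18^75 (mod 151).
18^2 ≡ 22 (mod 151)
18^4 ≡ 31 (mod 151)
18^8 ≡ 55 (mod 151)
18^16 ≡ 5 (mod 151)
18^32 ≡ 25 (mod 151)
18^64 ≡ 21 (mod 151)
18^75 = 18^(64+8+2+1) ≡ 1 (mod 151).
Result is 1, so (18/151) = 1.

1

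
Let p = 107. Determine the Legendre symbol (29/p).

1

Reciprocity: 29 ≡ 1 and 107 ≡ 3 (mod 4), so (29/107) = +(107/29).
Reduce top mod 29: now compute (20/29).
Pull out 2^2: since 29 ≡ 5 (mod 8), (2/29) = -1, so (2/29)^2 = +1.
Reciprocity: 5 ≡ 1 and 29 ≡ 1 (mod 4), so (5/29) = +(29/5).
Reduce top mod 5: now compute (4/5).
Pull out 2^2: since 5 ≡ 5 (mod 8), (2/5) = -1, so (2/5)^2 = +1.
Reached (1/5) = 1. Collecting the sign flips along the way, the symbol is +1.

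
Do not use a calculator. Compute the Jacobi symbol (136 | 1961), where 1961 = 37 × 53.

Pull out 2^3: since 1961 ≡ 1 (mod 8), (2/1961) = +1, so (2/1961)^3 = +1.
Reciprocity: 17 ≡ 1 and 1961 ≡ 1 (mod 4), so (17/1961) = +(1961/17).
Reduce top mod 17: now compute (6/17).
Pull out 2: since 17 ≡ 1 (mod 8), (2/17) = +1.
Reciprocity: 3 ≡ 3 and 17 ≡ 1 (mod 4), so (3/17) = +(17/3).
Reduce top mod 3: now compute (2/3).
Pull out 2: since 3 ≡ 3 (mod 8), (2/3) = -1.
Reached (1/3) = 1. Collecting the sign flips along the way, the symbol is -1.

-1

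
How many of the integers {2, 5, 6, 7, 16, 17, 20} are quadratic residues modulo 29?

(2/29) = -1 → non-residue.
(5/29) = +1 → QR.
(6/29) = +1 → QR.
(7/29) = +1 → QR.
(16/29) = +1 → QR.
(17/29) = -1 → non-residue.
(20/29) = +1 → QR.
Total quadratic residues among the 7: 5.

5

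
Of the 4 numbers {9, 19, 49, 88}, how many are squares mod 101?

(9/101) = +1 → QR.
(19/101) = +1 → QR.
(49/101) = +1 → QR.
(88/101) = +1 → QR.
Total quadratic residues among the 4: 4.

4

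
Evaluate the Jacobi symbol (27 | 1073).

Reciprocity: 27 ≡ 3 and 1073 ≡ 1 (mod 4), so (27/1073) = +(1073/27).
Reduce top mod 27: now compute (20/27).
Pull out 2^2: since 27 ≡ 3 (mod 8), (2/27) = -1, so (2/27)^2 = +1.
Reciprocity: 5 ≡ 1 and 27 ≡ 3 (mod 4), so (5/27) = +(27/5).
Reduce top mod 5: now compute (2/5).
Pull out 2: since 5 ≡ 5 (mod 8), (2/5) = -1.
Reached (1/5) = 1. Collecting the sign flips along the way, the symbol is -1.

-1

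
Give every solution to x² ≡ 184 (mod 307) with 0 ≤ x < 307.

Since 307 ≡ 3 (mod 4), a square root of 184 is 184^((307+1)/4) = 184^77 mod 307.
Repeated squaring: 184^2≡86, 184^4≡28, 184^8≡170, 184^16≡42, 184^32≡229, 184^64≡251 (mod 307).
184^77 = 184^(64+8+4+1) ≡ 201 (mod 307).
Check: 201² = 40401 ≡ 184 (mod 307). The two roots are 106 and 201.

106, 201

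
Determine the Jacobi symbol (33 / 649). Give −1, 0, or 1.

0

Reciprocity: 33 ≡ 1 and 649 ≡ 1 (mod 4), so (33/649) = +(649/33).
Reduce top mod 33: now compute (22/33).
Pull out 2: since 33 ≡ 1 (mod 8), (2/33) = +1.
Reciprocity: 11 ≡ 3 and 33 ≡ 1 (mod 4), so (11/33) = +(33/11).
Reduce top mod 11: now compute (0/11).
Top reduces to 0: gcd > 1, so the symbol is 0.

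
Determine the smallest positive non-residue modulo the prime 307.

2

(2/307) = −1, so 2 is the smallest positive non-residue mod 307.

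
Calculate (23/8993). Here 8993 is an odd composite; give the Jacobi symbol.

0

Reciprocity: 23 ≡ 3 and 8993 ≡ 1 (mod 4), so (23/8993) = +(8993/23).
Reduce top mod 23: now compute (0/23).
Top reduces to 0: gcd > 1, so the symbol is 0.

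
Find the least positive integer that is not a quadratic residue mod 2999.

17

(2/2999) = +1, so 2 is a residue.
(3/2999) = +1, so 3 is a residue.
(4/2999) = +1, so 4 is a residue.
(5/2999) = +1, so 5 is a residue.
(6/2999) = +1, so 6 is a residue.
(7/2999) = +1, so 7 is a residue.
(8/2999) = +1, so 8 is a residue.
(9/2999) = +1, so 9 is a residue.
(10/2999) = +1, so 10 is a residue.
(11/2999) = +1, so 11 is a residue.
(12/2999) = +1, so 12 is a residue.
(13/2999) = +1, so 13 is a residue.
(14/2999) = +1, so 14 is a residue.
(15/2999) = +1, so 15 is a residue.
(16/2999) = +1, so 16 is a residue.
(17/2999) = −1, so 17 is the smallest positive non-residue mod 2999.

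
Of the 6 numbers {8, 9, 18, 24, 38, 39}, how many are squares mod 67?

3

(8/67) = -1 → non-residue.
(9/67) = +1 → QR.
(18/67) = -1 → non-residue.
(24/67) = +1 → QR.
(38/67) = -1 → non-residue.
(39/67) = +1 → QR.
Total quadratic residues among the 6: 3.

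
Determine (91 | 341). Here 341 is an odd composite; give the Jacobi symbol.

Reciprocity: 91 ≡ 3 and 341 ≡ 1 (mod 4), so (91/341) = +(341/91).
Reduce top mod 91: now compute (68/91).
Pull out 2^2: since 91 ≡ 3 (mod 8), (2/91) = -1, so (2/91)^2 = +1.
Reciprocity: 17 ≡ 1 and 91 ≡ 3 (mod 4), so (17/91) = +(91/17).
Reduce top mod 17: now compute (6/17).
Pull out 2: since 17 ≡ 1 (mod 8), (2/17) = +1.
Reciprocity: 3 ≡ 3 and 17 ≡ 1 (mod 4), so (3/17) = +(17/3).
Reduce top mod 3: now compute (2/3).
Pull out 2: since 3 ≡ 3 (mod 8), (2/3) = -1.
Reached (1/3) = 1. Collecting the sign flips along the way, the symbol is -1.

-1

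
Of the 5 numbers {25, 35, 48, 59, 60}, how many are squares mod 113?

(25/113) = +1 → QR.
(35/113) = -1 → non-residue.
(48/113) = -1 → non-residue.
(59/113) = -1 → non-residue.
(60/113) = +1 → QR.
Total quadratic residues among the 5: 2.

2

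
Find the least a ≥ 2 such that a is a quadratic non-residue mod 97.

(2/97) = +1, so 2 is a residue.
(3/97) = +1, so 3 is a residue.
(4/97) = +1, so 4 is a residue.
(5/97) = −1, so 5 is the smallest positive non-residue mod 97.

5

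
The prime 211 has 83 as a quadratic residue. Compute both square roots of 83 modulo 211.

Since 211 ≡ 3 (mod 4), a square root of 83 is 83^((211+1)/4) = 83^53 mod 211.
Repeated squaring: 83^2≡137, 83^4≡201, 83^8≡100, 83^16≡83, 83^32≡137 (mod 211).
83^53 = 83^(32+16+4+1) ≡ 100 (mod 211).
Check: 100² = 10000 ≡ 83 (mod 211). The two roots are 100 and 111.

100, 111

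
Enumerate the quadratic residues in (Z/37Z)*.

1,3,4,7,9,10,11,12,16,21,25,26,27,28,30,33,34,36

Square k = 1,…,18 (k and 37−k give the same square):
1²=1, 2²=4, 3²=9, 4²=16, 5²=25, 6²=36, 7²≡12, 8²≡27, 9²≡7, 10²≡26, 11²≡10, 12²≡33, 13²≡21, 14²≡11, 15²≡3, 16²≡34, 17²≡30, 18²≡28 (mod 37).
So the quadratic residues mod 37 are {1, 3, 4, 7, 9, 10, 11, 12, 16, 21, 25, 26, 27, 28, 30, 33, 34, 36}.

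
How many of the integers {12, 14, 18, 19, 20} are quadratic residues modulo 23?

2

(12/23) = +1 → QR.
(14/23) = -1 → non-residue.
(18/23) = +1 → QR.
(19/23) = -1 → non-residue.
(20/23) = -1 → non-residue.
Total quadratic residues among the 5: 2.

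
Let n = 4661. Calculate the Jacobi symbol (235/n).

1

Reciprocity: 235 ≡ 3 and 4661 ≡ 1 (mod 4), so (235/4661) = +(4661/235).
Reduce top mod 235: now compute (196/235).
Pull out 2^2: since 235 ≡ 3 (mod 8), (2/235) = -1, so (2/235)^2 = +1.
Reciprocity: 49 ≡ 1 and 235 ≡ 3 (mod 4), so (49/235) = +(235/49).
Reduce top mod 49: now compute (39/49).
Reciprocity: 39 ≡ 3 and 49 ≡ 1 (mod 4), so (39/49) = +(49/39).
Reduce top mod 39: now compute (10/39).
Pull out 2: since 39 ≡ 7 (mod 8), (2/39) = +1.
Reciprocity: 5 ≡ 1 and 39 ≡ 3 (mod 4), so (5/39) = +(39/5).
Reduce top mod 5: now compute (4/5).
Pull out 2^2: since 5 ≡ 5 (mod 8), (2/5) = -1, so (2/5)^2 = +1.
Reached (1/5) = 1. Collecting the sign flips along the way, the symbol is +1.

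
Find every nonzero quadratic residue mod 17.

Square k = 1,…,8 (k and 17−k give the same square):
1²=1, 2²=4, 3²=9, 4²=16, 5²≡8, 6²≡2, 7²≡15, 8²≡13 (mod 17).
So the quadratic residues mod 17 are {1, 2, 4, 8, 9, 13, 15, 16}.

1 2 4 8 9 13 15 16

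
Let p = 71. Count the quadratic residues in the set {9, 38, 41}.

2

(9/71) = +1 → QR.
(38/71) = +1 → QR.
(41/71) = -1 → non-residue.
Total quadratic residues among the 3: 2.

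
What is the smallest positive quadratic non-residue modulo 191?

(2/191) = +1, so 2 is a residue.
(3/191) = +1, so 3 is a residue.
(4/191) = +1, so 4 is a residue.
(5/191) = +1, so 5 is a residue.
(6/191) = +1, so 6 is a residue.
(7/191) = −1, so 7 is the smallest positive non-residue mod 191.

7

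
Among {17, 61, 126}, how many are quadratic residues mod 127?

2

(17/127) = +1 → QR.
(61/127) = +1 → QR.
(126/127) = -1 → non-residue.
Total quadratic residues among the 3: 2.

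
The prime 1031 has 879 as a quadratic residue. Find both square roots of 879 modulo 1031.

416, 615

Since 1031 ≡ 3 (mod 4), a square root of 879 is 879^((1031+1)/4) = 879^258 mod 1031.
Repeated squaring: 879^2≡422, 879^4≡752, 879^8≡516, 879^16≡258, 879^32≡580, 879^64≡294, 879^128≡863, 879^256≡387 (mod 1031).
879^258 = 879^(256+2) ≡ 416 (mod 1031).
Check: 416² = 173056 ≡ 879 (mod 1031). The two roots are 416 and 615.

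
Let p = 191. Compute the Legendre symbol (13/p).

Reciprocity: 13 ≡ 1 and 191 ≡ 3 (mod 4), so (13/191) = +(191/13).
Reduce top mod 13: now compute (9/13).
Reciprocity: 9 ≡ 1 and 13 ≡ 1 (mod 4), so (9/13) = +(13/9).
Reduce top mod 9: now compute (4/9).
Pull out 2^2: since 9 ≡ 1 (mod 8), (2/9) = +1, so (2/9)^2 = +1.
Reached (1/9) = 1. Collecting the sign flips along the way, the symbol is +1.

1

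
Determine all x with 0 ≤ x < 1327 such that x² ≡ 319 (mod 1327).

Since 1327 ≡ 3 (mod 4), a square root of 319 is 319^((1327+1)/4) = 319^332 mod 1327.
Repeated squaring: 319^2≡909, 319^4≡887, 319^8≡1185, 319^16≡259, 319^32≡731, 319^64≡907, 319^128≡1236, 319^256≡319 (mod 1327).
319^332 = 319^(256+64+8+4) ≡ 1236 (mod 1327).
Check: 1236² = 1527696 ≡ 319 (mod 1327). The two roots are 91 and 1236.

91, 1236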